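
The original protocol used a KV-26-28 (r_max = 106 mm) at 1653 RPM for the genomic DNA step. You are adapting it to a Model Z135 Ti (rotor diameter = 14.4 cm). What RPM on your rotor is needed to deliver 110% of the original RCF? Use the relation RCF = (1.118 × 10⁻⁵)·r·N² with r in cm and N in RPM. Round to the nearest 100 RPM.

2100 RPM

Original rotor: r = 106 mm = 10.6 cm
RCF_original = 1.118 × 10⁻⁵ × 10.6 × (1653)² = 1.118 × 10⁻⁵ × 10.6 × 2,732,409 ≈ 323.8 × g
Target RCF = 1.1 × 323.8 ≈ 356.2 × g
Your rotor: r = 14.4 / 2 = 7.2 cm
356.2 = 1.118 × 10⁻⁵ × 7.2 × N²
N² = 356.2 / (8.0496 × 10⁻⁵) = 4,425,065
N ≈ √4,425,065 ≈ 2,103.6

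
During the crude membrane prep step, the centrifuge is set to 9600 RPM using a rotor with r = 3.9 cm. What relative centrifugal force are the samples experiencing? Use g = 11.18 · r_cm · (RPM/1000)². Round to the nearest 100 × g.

≈ 4000 x g

RCF = 11.18 × r × (N/1000)²
RCF = 11.18 × 3.9 × (9.6)² = 11.18 × 3.9 × 92.16 ≈ 4,018.4 × g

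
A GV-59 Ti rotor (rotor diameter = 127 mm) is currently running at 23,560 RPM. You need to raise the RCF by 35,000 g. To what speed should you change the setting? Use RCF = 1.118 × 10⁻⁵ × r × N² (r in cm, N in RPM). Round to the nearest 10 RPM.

r = 127 mm / 2 = 63.5 mm = 6.35 cm
Current RCF = 1.118 × 10⁻⁵ × 6.35 × (23560)² = 1.118 × 10⁻⁵ × 6.35 × 555,073,600 ≈ 39,406.3 × g
Target RCF = 39,406.3 + 35,000 = 74,406.3 × g
N² = 74,406.3 / (7.0993 × 10⁻⁵) = 1,048,079,388
N ≈ √1,048,079,388 ≈ 32,374.1

≈ 32370 RPM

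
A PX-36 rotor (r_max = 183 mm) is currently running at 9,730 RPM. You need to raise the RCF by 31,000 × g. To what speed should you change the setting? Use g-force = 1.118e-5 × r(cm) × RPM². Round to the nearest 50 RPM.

15700 RPM

r = 183 mm = 18.3 cm
Current RCF = 1.118 × 10⁻⁵ × 18.3 × (9730)² = 1.118 × 10⁻⁵ × 18.3 × 94,672,900 ≈ 19,369.5 × g
Target RCF = 19,369.5 + 31,000 = 50,369.5 × g
N² = 50,369.5 / (20.4594 × 10⁻⁵) = 246,192,459
N ≈ √246,192,459 ≈ 15,690.5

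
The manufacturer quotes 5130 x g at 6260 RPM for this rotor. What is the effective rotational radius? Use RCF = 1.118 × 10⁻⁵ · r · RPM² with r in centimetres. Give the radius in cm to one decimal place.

5130 = 1.118 × 10⁻⁵ × r × (6260)²
r = 5130 / (1.118 × 10⁻⁵ × 39,187,600) = 5130 / 438.1174 ≈ 11.709 cm

11.7 cm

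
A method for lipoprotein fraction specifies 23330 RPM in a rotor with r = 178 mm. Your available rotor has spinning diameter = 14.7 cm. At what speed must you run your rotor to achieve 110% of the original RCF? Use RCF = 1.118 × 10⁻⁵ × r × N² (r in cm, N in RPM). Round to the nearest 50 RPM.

≈ 38100 RPM

Original rotor: r = 178 mm = 17.8 cm
RCF = 1.118 × 10⁻⁵ × r × N²
RCF_original = 1.118 × 10⁻⁵ × 17.8 × (23330)² = 1.118 × 10⁻⁵ × 17.8 × 544,288,900 ≈ 108,315.7 × g
Target RCF = 1.1 × 108,315.7 ≈ 119,147.3 × g
Your rotor: r = 14.7 / 2 = 7.35 cm
119,147.3 = 1.118 × 10⁻⁵ × 7.35 × N²
N² = 119,147.3 / (8.2173 × 10⁻⁵) = 1,449,956,798
N ≈ √1,449,956,798 ≈ 38,078.3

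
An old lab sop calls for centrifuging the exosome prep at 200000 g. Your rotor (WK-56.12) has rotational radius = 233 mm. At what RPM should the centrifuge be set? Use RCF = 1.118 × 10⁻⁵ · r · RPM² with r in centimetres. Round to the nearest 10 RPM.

N ≈ 27710 RPM

r = 233 mm = 23.3 cm
RCF = 1.118 × 10⁻⁵ × r × N²
200,000 = 1.118 × 10⁻⁵ × 23.3 × N²
N² = 200,000 / (26.0494 × 10⁻⁵) = 767,772,002
N ≈ √767,772,002 ≈ 27,708.7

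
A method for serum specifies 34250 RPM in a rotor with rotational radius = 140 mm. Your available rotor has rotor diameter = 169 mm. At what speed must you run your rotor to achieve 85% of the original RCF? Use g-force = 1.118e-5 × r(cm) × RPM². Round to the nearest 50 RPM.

Original rotor: r = 140 mm = 14.0 cm
RCF_original = 1.118 × 10⁻⁵ × 14 × (34250)² = 1.118 × 10⁻⁵ × 14 × 1,173,062,500 ≈ 183,607.7 × g
Target RCF = 0.85 × 183,607.7 ≈ 156,066.5 × g
Your rotor: r = 169 mm / 2 = 84.5 mm = 8.45 cm
156,066.5 = 1.118 × 10⁻⁵ × 8.45 × N²
N² = 156,066.5 / (9.4471 × 10⁻⁵) = 1,652,004,319
N ≈ √1,652,004,319 ≈ 40,644.9

40650 RPM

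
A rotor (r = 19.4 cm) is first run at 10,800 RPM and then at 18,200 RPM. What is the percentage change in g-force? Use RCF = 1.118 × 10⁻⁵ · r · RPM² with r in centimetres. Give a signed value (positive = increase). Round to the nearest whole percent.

RCF ∝ N², so the ratio is (18200/10800)² = (1.685185)² = 2.8398.
Change = 2.8398 − 1 = +1.8398 → +184.0%.

+184%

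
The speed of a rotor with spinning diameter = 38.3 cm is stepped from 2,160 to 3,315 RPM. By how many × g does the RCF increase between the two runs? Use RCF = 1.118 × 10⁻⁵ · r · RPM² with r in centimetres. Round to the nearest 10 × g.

r = 38.3 / 2 = 19.15 cm
RCF₁ = 1.118 × 10⁻⁵ × 19.15 × (2160)² = 1.118 × 10⁻⁵ × 19.15 × 4,665,600 ≈ 998.9 × g
RCF₂ = 1.118 × 10⁻⁵ × 19.15 × (3315)² = 1.118 × 10⁻⁵ × 19.15 × 10,989,225 ≈ 2,352.8 × g
Increase = 2,352.8 − 998.9 = 1,353.9

1350 × g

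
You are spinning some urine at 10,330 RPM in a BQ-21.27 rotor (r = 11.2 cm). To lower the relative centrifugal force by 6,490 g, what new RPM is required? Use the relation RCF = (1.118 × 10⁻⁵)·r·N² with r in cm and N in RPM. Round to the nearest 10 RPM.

Current RCF = 1.118 × 10⁻⁵ × 11.2 × (10330)² = 1.118 × 10⁻⁵ × 11.2 × 106,708,900 ≈ 13,361.7 × g
Target RCF = 13,361.7 − 6,490 = 6,871.7 × g
N² = 6,871.7 / (12.5216 × 10⁻⁵) = 54,878,769
N ≈ √54,878,769 ≈ 7,408.0

7410 RPM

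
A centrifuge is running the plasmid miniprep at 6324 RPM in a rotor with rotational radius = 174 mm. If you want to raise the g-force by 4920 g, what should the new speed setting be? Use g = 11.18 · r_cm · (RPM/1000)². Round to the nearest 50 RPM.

N₂ ≈ 8100 RPM

r = 174 mm = 17.4 cm
Current RCF = 11.18 × 17.4 × (6.324)² = 11.18 × 17.4 × 39.992976 ≈ 7,779.9 × g
Target RCF = 7,779.9 + 4,920 = 12,699.9 × g
(N/1000)² = 12,699.9 / 194.532 = 65.28437
N = 1000 × √65.28437 ≈ 8,079.9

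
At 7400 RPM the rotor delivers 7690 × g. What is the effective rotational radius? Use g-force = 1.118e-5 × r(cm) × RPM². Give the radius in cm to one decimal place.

r ≈ 12.6 cm

RCF = 1.118 × 10⁻⁵ × r × N²
7690 = 1.118 × 10⁻⁵ × r × (7400)²
r = 7690 / (1.118 × 10⁻⁵ × 54,760,000) = 7690 / 612.2168 ≈ 12.561 cm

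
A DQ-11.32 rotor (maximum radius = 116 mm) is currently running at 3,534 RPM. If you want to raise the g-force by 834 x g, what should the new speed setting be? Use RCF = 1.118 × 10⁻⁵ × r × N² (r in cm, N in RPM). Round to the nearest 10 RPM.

N₂ ≈ 4350 RPM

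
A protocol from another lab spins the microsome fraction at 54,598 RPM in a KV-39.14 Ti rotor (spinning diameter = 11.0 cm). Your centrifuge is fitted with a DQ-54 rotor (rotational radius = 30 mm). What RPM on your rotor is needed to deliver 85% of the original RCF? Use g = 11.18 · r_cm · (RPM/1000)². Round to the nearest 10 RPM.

Original rotor: r = 11.0 / 2 = 5.5 cm
RCF_original = 11.18 × 5.5 × (54.598)² = 11.18 × 5.5 × 2,980.941604 ≈ 183,298.1 × g
Target RCF = 0.85 × 183,298.1 ≈ 155,803.4 × g
Your rotor: r = 30 mm = 3.0 cm
155,803.4 = 11.18 × 3 × (N/1000)²
(N/1000)² = 155,803.4 / 33.54 = 4645.301
N = 1000 × √4645.301 ≈ 68,156.4

≈ 68160 RPM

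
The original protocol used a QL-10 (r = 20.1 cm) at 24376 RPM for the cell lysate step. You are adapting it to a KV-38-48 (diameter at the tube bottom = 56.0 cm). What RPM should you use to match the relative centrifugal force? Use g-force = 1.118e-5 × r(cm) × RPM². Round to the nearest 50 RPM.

RCF_original = 1.118 × 10⁻⁵ × 20.1 × (24376)² = 1.118 × 10⁻⁵ × 20.1 × 594,189,376 ≈ 133,525 × g
Your rotor: r = 56.0 / 2 = 28 cm
133,525 = 1.118 × 10⁻⁵ × 28 × N²
N² = 133,525 / (31.304 × 10⁻⁵) = 426,542,934
N ≈ √426,542,934 ≈ 20,652.9

≈ 20650 RPM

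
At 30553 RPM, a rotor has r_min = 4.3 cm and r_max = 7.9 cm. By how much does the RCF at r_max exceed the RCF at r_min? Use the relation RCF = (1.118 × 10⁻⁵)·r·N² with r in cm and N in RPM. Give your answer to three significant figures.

37600 × g

RCF_max = 1.118 × 10⁻⁵ × 7.9 × (30553)² = 1.118 × 10⁻⁵ × 7.9 × 933,485,809 ≈ 82,447.3 × g
RCF_min = 1.118 × 10⁻⁵ × 4.3 × (30553)² = 1.118 × 10⁻⁵ × 4.3 × 933,485,809 ≈ 44,876.4 × g
ΔRCF = 82,447.3 − 44,876.4 = 37,570.9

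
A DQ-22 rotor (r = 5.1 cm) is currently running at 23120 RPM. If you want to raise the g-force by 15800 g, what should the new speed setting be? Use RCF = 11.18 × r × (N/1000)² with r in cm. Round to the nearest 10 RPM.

Current RCF = 11.18 × 5.1 × (23.12)² = 11.18 × 5.1 × 534.5344 ≈ 30,478.1 × g
Target RCF = 30,478.1 + 15,800 = 46,278.1 × g
(N/1000)² = 46,278.1 / 57.018 = 811.6402
N = 1000 × √811.6402 ≈ 28,489.3

≈ 28490 RPM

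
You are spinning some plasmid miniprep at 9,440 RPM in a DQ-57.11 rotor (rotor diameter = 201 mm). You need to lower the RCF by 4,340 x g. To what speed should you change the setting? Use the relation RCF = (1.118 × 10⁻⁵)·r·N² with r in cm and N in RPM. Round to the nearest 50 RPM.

r = 201 mm / 2 = 100.5 mm = 10.05 cm
Current RCF = 1.118 × 10⁻⁵ × 10.05 × (9440)² = 1.118 × 10⁻⁵ × 10.05 × 89,113,600 ≈ 10,012.7 × g
Target RCF = 10,012.7 − 4,340 = 5,672.7 × g
N² = 5,672.7 / (11.2359 × 10⁻⁵) = 50,487,277
N ≈ √50,487,277 ≈ 7,105.4

≈ 7100 RPM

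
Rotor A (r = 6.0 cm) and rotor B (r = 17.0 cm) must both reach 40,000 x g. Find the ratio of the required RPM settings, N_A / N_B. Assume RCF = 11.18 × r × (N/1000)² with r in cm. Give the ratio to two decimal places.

At fixed RCF, N ∝ 1/√r, so N_A/N_B = √(r_B/r_A) = √(17.0/6.0) = √2.833333 = 1.6833.

1.68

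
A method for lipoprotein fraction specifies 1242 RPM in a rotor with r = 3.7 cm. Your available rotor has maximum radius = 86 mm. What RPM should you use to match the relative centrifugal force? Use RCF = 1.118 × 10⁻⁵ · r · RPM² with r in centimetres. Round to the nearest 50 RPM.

800 RPM

RCF = 1.118 × 10⁻⁵ × r × N²
RCF_original = 1.118 × 10⁻⁵ × 3.7 × (1242)² = 1.118 × 10⁻⁵ × 3.7 × 1,542,564 ≈ 63.8 × g
Your rotor: r = 86 mm = 8.6 cm
63.8 = 1.118 × 10⁻⁵ × 8.6 × N²
N² = 63.8 / (9.6148 × 10⁻⁵) = 663,560
N ≈ √663,560 ≈ 814.6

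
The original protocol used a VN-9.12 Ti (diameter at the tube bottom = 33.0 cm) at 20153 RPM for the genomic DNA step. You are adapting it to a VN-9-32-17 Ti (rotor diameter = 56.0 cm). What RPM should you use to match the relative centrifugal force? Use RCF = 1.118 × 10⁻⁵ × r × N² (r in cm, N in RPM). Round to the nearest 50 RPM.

Original rotor: r = 33.0 / 2 = 16.5 cm
RCF = 1.118 × 10⁻⁵ × r × N²
RCF_original = 1.118 × 10⁻⁵ × 16.5 × (20153)² = 1.118 × 10⁻⁵ × 16.5 × 406,143,409 ≈ 74,921.3 × g
Your rotor: r = 56.0 / 2 = 28 cm
74,921.3 = 1.118 × 10⁻⁵ × 28 × N²
N² = 74,921.3 / (31.304 × 10⁻⁵) = 239,334,590
N ≈ √239,334,590 ≈ 15,470.4

15450 RPM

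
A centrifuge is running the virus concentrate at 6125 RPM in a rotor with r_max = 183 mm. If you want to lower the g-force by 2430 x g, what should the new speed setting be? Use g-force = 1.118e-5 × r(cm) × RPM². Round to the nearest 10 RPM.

≈ 5060 RPM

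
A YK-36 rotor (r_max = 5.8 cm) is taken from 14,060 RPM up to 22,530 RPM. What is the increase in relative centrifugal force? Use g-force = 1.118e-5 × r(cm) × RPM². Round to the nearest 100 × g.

≈ 20100 g

RCF₁ = 1.118 × 10⁻⁵ × 5.8 × (14060)² = 1.118 × 10⁻⁵ × 5.8 × 197,683,600 ≈ 12,818.6 × g
RCF₂ = 1.118 × 10⁻⁵ × 5.8 × (22530)² = 1.118 × 10⁻⁵ × 5.8 × 507,600,900 ≈ 32,914.9 × g
Increase = 32,914.9 − 12,818.6 = 20,096.3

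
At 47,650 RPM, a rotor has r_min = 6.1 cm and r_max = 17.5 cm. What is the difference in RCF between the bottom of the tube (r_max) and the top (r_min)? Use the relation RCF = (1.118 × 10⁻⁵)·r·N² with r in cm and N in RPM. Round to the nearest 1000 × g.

ΔRCF = 1.118 × 10⁻⁵ × (r_max − r_min) × N² = 1.118 × 10⁻⁵ × 11.4 × 2,270,522,500 ≈ 289,382.6

≈ 289000 g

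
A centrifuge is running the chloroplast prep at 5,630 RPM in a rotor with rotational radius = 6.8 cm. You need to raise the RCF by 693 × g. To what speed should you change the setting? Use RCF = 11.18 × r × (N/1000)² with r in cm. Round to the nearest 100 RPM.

6400 RPM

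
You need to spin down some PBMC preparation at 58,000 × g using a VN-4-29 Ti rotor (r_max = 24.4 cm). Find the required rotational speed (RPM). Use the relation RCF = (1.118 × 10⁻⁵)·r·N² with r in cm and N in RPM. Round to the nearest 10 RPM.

14580 RPM

58,000 = 1.118 × 10⁻⁵ × 24.4 × N²
N² = 58,000 / (27.2792 × 10⁻⁵) = 212,616,206
N ≈ √212,616,206 ≈ 14,581.4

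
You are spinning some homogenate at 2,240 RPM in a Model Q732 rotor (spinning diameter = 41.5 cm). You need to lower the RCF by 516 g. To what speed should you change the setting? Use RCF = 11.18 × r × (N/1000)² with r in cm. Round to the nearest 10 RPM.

1670 RPM

r = 41.5 / 2 = 20.75 cm
Current RCF = 11.18 × 20.75 × (2.24)² = 11.18 × 20.75 × 5.0176 ≈ 1,164 × g
Target RCF = 1,164 − 516 = 648 × g
(N/1000)² = 648 / 231.985 = 2.793284
N = 1000 × √2.793284 ≈ 1,671.3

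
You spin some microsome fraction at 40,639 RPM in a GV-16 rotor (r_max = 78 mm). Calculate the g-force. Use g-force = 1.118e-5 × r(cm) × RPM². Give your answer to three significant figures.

≈ 144000 g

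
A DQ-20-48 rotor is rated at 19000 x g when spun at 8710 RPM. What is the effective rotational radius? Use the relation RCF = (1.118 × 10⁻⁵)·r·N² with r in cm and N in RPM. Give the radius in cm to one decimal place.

RCF = 1.118 × 10⁻⁵ × r × N²
19000 = 1.118 × 10⁻⁵ × r × (8710)²
r = 19000 / (1.118 × 10⁻⁵ × 75,864,100) = 19000 / 848.1606 ≈ 22.401 cm

22.4 cm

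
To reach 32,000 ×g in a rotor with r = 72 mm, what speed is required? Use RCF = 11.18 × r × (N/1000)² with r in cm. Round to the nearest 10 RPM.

r = 72 mm = 7.2 cm
32,000 = 11.18 × 7.2 × (N/1000)²
(N/1000)² = 32,000 / 80.496 = 397.5353
N = 1000 × √397.5353 ≈ 19,938.3

19940 RPM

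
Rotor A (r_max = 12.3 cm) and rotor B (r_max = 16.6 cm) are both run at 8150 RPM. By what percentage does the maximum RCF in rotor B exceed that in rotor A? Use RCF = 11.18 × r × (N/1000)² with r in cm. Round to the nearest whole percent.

35%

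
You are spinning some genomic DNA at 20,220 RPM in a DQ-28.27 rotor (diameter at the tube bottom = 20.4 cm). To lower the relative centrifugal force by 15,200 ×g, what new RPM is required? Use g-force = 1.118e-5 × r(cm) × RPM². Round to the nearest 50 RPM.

≈ 16600 RPM

r = 20.4 / 2 = 10.2 cm
Current RCF = 1.118 × 10⁻⁵ × 10.2 × (20220)² = 1.118 × 10⁻⁵ × 10.2 × 408,848,400 ≈ 46,623.4 × g
Target RCF = 46,623.4 − 15,200 = 31,423.4 × g
N² = 31,423.4 / (11.4036 × 10⁻⁵) = 275,556,842
N ≈ √275,556,842 ≈ 16,599.9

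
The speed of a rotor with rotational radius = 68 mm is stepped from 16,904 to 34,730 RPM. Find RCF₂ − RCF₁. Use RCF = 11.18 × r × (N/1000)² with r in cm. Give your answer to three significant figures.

r = 68 mm = 6.8 cm
RCF₁ = 11.18 × 6.8 × (16.904)² = 11.18 × 6.8 × 285.745216 ≈ 21,723.5 × g
RCF₂ = 11.18 × 6.8 × (34.73)² = 11.18 × 6.8 × 1,206.1729 ≈ 91,698.1 × g
Increase = 91,698.1 − 21,723.5 = 69,974.6

≈ 70000 x g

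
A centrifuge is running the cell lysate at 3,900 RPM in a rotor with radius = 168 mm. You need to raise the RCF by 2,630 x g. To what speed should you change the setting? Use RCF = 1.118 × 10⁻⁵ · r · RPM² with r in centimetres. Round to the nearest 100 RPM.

≈ 5400 RPM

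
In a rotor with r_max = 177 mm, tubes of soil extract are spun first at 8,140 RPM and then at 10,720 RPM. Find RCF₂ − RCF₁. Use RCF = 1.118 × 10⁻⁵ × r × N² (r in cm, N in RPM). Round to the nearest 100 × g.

r = 177 mm = 17.7 cm
RCF₁ = 1.118 × 10⁻⁵ × 17.7 × (8140)² = 1.118 × 10⁻⁵ × 17.7 × 66,259,600 ≈ 13,111.8 × g
RCF₂ = 1.118 × 10⁻⁵ × 17.7 × (10720)² = 1.118 × 10⁻⁵ × 17.7 × 114,918,400 ≈ 22,740.7 × g
Increase = 22,740.7 − 13,111.8 = 9,628.9

≈ 9600 × g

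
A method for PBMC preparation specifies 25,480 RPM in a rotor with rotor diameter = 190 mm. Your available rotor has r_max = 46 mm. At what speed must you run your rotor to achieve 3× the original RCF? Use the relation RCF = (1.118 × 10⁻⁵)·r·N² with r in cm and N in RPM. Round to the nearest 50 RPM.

Original rotor: r = 190 mm / 2 = 95 mm = 9.5 cm
RCF_original = 1.118 × 10⁻⁵ × 9.5 × (25480)² = 1.118 × 10⁻⁵ × 9.5 × 649,230,400 ≈ 68,954.8 × g
Target RCF = 3 × 68,954.8 ≈ 206,864.4 × g
Your rotor: r = 46 mm = 4.6 cm
206,864.4 = 1.118 × 10⁻⁵ × 4.6 × N²
N² = 206,864.4 / (5.1428 × 10⁻⁵) = 4,022,408,027
N ≈ √4,022,408,027 ≈ 63,422.5

63400 RPM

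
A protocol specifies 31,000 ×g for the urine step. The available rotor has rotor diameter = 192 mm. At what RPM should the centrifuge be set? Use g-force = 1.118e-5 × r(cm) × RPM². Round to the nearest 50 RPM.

17000 RPM

r = 192 mm / 2 = 96 mm = 9.6 cm
31,000 = 1.118 × 10⁻⁵ × 9.6 × N²
N² = 31,000 / (10.7328 × 10⁻⁵) = 288,834,228
N ≈ √288,834,228 ≈ 16,995.1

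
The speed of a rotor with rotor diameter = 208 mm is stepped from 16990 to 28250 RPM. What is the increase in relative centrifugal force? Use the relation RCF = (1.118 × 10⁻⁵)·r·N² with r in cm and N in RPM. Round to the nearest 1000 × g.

≈ 59000 ×g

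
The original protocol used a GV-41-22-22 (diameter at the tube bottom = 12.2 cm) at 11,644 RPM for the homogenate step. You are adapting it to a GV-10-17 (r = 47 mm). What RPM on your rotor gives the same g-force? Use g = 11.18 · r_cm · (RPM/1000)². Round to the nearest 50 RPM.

≈ 13250 RPM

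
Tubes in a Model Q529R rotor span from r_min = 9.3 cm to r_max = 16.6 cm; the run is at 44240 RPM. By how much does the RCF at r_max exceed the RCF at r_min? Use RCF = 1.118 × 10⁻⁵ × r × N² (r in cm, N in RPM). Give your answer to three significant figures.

RCF_max = 1.118 × 10⁻⁵ × 16.6 × (44240)² = 1.118 × 10⁻⁵ × 16.6 × 1,957,177,600 ≈ 363,228.7 × g
RCF_min = 1.118 × 10⁻⁵ × 9.3 × (44240)² = 1.118 × 10⁻⁵ × 9.3 × 1,957,177,600 ≈ 203,495.6 × g
ΔRCF = 363,228.7 − 203,495.6 = 159,733.1

160000 × g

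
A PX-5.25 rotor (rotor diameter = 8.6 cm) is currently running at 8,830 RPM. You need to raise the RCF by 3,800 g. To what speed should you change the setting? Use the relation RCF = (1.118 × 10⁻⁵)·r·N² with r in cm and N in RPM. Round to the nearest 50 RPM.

r = 8.6 / 2 = 4.3 cm
Current RCF = 1.118 × 10⁻⁵ × 4.3 × (8830)² = 1.118 × 10⁻⁵ × 4.3 × 77,968,900 ≈ 3,748.3 × g
Target RCF = 3,748.3 + 3,800 = 7,548.3 × g
N² = 7,548.3 / (4.8074 × 10⁻⁵) = 157,014,186
N ≈ √157,014,186 ≈ 12,530.5

12550 RPM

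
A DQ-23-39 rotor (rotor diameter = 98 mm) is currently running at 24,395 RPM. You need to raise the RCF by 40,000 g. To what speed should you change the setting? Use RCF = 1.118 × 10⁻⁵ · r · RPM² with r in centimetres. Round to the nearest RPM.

r = 98 mm / 2 = 49 mm = 4.9 cm
Current RCF = 1.118 × 10⁻⁵ × 4.9 × (24395)² = 1.118 × 10⁻⁵ × 4.9 × 595,116,025 ≈ 32,601.6 × g
Target RCF = 32,601.6 + 40,000 = 72,601.6 × g
N² = 72,601.6 / (5.4782 × 10⁻⁵) = 1,325,282,027
N ≈ √1,325,282,027 ≈ 36,404.4

≈ 36404 RPM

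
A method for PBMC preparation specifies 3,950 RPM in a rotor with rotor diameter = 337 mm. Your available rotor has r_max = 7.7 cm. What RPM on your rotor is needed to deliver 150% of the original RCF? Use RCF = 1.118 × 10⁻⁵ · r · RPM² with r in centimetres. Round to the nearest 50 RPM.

Original rotor: r = 337 mm / 2 = 168.5 mm = 16.85 cm
RCF = 1.118 × 10⁻⁵ × r × N²
RCF_original = 1.118 × 10⁻⁵ × 16.85 × (3950)² = 1.118 × 10⁻⁵ × 16.85 × 15,602,500 ≈ 2,939.2 × g
Target RCF = 1.5 × 2,939.2 ≈ 4,408.8 × g
4,408.8 = 1.118 × 10⁻⁵ × 7.7 × N²
N² = 4,408.8 / (8.6086 × 10⁻⁵) = 51,213,902
N ≈ √51,213,902 ≈ 7,156.4

7150 RPM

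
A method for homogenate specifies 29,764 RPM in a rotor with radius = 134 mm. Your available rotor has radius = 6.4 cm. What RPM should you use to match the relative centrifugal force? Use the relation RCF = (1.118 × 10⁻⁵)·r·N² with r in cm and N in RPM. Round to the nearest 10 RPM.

Original rotor: r = 134 mm = 13.4 cm
RCF_original = 1.118 × 10⁻⁵ × 13.4 × (29764)² = 1.118 × 10⁻⁵ × 13.4 × 885,895,696 ≈ 132,717.8 × g
132,717.8 = 1.118 × 10⁻⁵ × 6.4 × N²
N² = 132,717.8 / (7.1552 × 10⁻⁵) = 1,854,844,030
N ≈ √1,854,844,030 ≈ 43,067.9

43070 RPM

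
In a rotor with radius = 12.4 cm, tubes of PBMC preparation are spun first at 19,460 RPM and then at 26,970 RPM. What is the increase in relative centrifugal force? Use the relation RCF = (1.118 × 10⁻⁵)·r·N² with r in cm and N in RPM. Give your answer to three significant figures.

48300 × g

RCF₁ = 1.118 × 10⁻⁵ × 12.4 × (19460)² = 1.118 × 10⁻⁵ × 12.4 × 378,691,600 ≈ 52,498.8 × g
RCF₂ = 1.118 × 10⁻⁵ × 12.4 × (26970)² = 1.118 × 10⁻⁵ × 12.4 × 727,380,900 ≈ 100,838.3 × g
Increase = 100,838.3 − 52,498.8 = 48,339.5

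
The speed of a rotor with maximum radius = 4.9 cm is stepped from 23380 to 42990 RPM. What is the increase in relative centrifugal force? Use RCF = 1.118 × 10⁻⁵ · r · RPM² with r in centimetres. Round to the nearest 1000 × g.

RCF₁ = 1.118 × 10⁻⁵ × 4.9 × (23380)² = 1.118 × 10⁻⁵ × 4.9 × 546,624,400 ≈ 29,945.2 × g
RCF₂ = 1.118 × 10⁻⁵ × 4.9 × (42990)² = 1.118 × 10⁻⁵ × 4.9 × 1,848,140,100 ≈ 101,244.8 × g
Increase = 101,244.8 − 29,945.2 = 71,299.6

71000 x g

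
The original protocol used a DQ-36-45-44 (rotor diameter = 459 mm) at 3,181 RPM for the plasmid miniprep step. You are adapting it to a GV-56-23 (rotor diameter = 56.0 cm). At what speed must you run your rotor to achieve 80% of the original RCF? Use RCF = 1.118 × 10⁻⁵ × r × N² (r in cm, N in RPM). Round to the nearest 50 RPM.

≈ 2600 RPM

Original rotor: r = 459 mm / 2 = 229.5 mm = 22.95 cm
RCF_original = 1.118 × 10⁻⁵ × 22.95 × (3181)² = 1.118 × 10⁻⁵ × 22.95 × 10,118,761 ≈ 2,596.3 × g
Target RCF = 0.8 × 2,596.3 ≈ 2,077 × g
Your rotor: r = 56.0 / 2 = 28 cm
2,077 = 1.118 × 10⁻⁵ × 28 × N²
N² = 2,077 / (31.304 × 10⁻⁵) = 6,634,935
N ≈ √6,634,935 ≈ 2,575.8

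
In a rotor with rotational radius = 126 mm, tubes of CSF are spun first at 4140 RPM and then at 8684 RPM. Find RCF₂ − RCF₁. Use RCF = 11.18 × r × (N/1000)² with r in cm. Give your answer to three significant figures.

r = 126 mm = 12.6 cm
RCF₁ = 11.18 × 12.6 × (4.14)² = 11.18 × 12.6 × 17.1396 ≈ 2,414.4 × g
RCF₂ = 11.18 × 12.6 × (8.684)² = 11.18 × 12.6 × 75.411856 ≈ 10,623.1 × g
Increase = 10,623.1 − 2,414.4 = 8,208.7

≈ 8210 ×g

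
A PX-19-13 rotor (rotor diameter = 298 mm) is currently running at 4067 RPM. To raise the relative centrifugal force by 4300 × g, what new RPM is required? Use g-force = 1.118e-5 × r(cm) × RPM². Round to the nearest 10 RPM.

r = 298 mm / 2 = 149 mm = 14.9 cm
Current RCF = 1.118 × 10⁻⁵ × 14.9 × (4067)² = 1.118 × 10⁻⁵ × 14.9 × 16,540,489 ≈ 2,755.3 × g
Target RCF = 2,755.3 + 4,300 = 7,055.3 × g
N² = 7,055.3 / (16.6582 × 10⁻⁵) = 42,353,315
N ≈ √42,353,315 ≈ 6,507.9

N₂ ≈ 6510 RPM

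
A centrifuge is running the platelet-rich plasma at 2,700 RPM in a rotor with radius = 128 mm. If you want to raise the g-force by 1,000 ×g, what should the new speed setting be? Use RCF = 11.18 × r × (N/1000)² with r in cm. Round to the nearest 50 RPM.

3800 RPM

r = 128 mm = 12.8 cm
Current RCF = 11.18 × 12.8 × (2.7)² = 11.18 × 12.8 × 7.29 ≈ 1,043.2 × g
Target RCF = 1,043.2 + 1,000 = 2,043.2 × g
(N/1000)² = 2,043.2 / 143.104 = 14.27773
N = 1000 × √14.27773 ≈ 3,778.6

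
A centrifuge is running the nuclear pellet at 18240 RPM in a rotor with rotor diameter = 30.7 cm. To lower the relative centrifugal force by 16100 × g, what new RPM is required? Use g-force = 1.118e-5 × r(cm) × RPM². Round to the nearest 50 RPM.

≈ 15450 RPM

r = 30.7 / 2 = 15.35 cm
Current RCF = 1.118 × 10⁻⁵ × 15.35 × (18240)² = 1.118 × 10⁻⁵ × 15.35 × 332,697,600 ≈ 57,095.2 × g
Target RCF = 57,095.2 − 16,100 = 40,995.2 × g
N² = 40,995.2 / (17.1613 × 10⁻⁵) = 238,881,670
N ≈ √238,881,670 ≈ 15,455.8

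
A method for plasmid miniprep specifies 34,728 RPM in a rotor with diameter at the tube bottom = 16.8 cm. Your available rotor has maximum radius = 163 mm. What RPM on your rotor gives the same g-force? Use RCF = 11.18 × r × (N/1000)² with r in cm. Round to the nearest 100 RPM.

Original rotor: r = 16.8 / 2 = 8.4 cm
RCF_original = 11.18 × 8.4 × (34.728)² = 11.18 × 8.4 × 1,206.033984 ≈ 113,261.1 × g
Your rotor: r = 163 mm = 16.3 cm
113,261.1 = 11.18 × 16.3 × (N/1000)²
(N/1000)² = 113,261.1 / 182.234 = 621.5146
N = 1000 × √621.5146 ≈ 24,930.2

≈ 24900 RPM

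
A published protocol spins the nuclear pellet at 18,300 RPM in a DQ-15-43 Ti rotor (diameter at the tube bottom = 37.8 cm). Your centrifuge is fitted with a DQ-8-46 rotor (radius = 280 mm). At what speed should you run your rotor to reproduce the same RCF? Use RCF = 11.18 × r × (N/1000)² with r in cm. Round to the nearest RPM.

15035 RPM

Original rotor: r = 37.8 / 2 = 18.9 cm
RCF = 11.18 × r × (N/1000)²
RCF_original = 11.18 × 18.9 × (18.3)² = 11.18 × 18.9 × 334.89 ≈ 70,762.9 × g
Your rotor: r = 280 mm = 28.0 cm
70,762.9 = 11.18 × 28 × (N/1000)²
(N/1000)² = 70,762.9 / 313.04 = 226.0507
N = 1000 × √226.0507 ≈ 15,035.0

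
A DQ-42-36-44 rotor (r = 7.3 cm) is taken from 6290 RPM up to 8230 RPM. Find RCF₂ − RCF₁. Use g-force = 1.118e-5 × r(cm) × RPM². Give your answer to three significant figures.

RCF₁ = 1.118 × 10⁻⁵ × 7.3 × (6290)² = 1.118 × 10⁻⁵ × 7.3 × 39,564,100 ≈ 3,229 × g
RCF₂ = 1.118 × 10⁻⁵ × 7.3 × (8230)² = 1.118 × 10⁻⁵ × 7.3 × 67,732,900 ≈ 5,528 × g
Increase = 5,528 − 3,229 = 2,299

≈ 2300 × g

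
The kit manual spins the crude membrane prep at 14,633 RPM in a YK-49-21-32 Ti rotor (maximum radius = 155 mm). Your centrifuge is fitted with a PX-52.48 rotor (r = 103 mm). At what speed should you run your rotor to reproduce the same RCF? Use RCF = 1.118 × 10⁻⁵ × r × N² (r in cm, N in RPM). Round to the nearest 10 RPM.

Original rotor: r = 155 mm = 15.5 cm
RCF_original = 1.118 × 10⁻⁵ × 15.5 × (14633)² = 1.118 × 10⁻⁵ × 15.5 × 214,124,689 ≈ 37,105.7 × g
Your rotor: r = 103 mm = 10.3 cm
37,105.7 = 1.118 × 10⁻⁵ × 10.3 × N²
N² = 37,105.7 / (11.5154 × 10⁻⁵) = 322,226,757
N ≈ √322,226,757 ≈ 17,950.7

≈ 17950 RPM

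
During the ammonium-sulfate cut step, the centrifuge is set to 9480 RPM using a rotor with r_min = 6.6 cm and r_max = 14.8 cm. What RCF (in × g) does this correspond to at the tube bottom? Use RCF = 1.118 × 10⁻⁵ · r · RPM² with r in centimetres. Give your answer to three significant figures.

Use r_max = 14.8 cm.
RCF = 1.118 × 10⁻⁵ × 14.8 × (9480)² = 1.118 × 10⁻⁵ × 14.8 × 89,870,400 ≈ 14,870.3 × g

≈ 14900 × g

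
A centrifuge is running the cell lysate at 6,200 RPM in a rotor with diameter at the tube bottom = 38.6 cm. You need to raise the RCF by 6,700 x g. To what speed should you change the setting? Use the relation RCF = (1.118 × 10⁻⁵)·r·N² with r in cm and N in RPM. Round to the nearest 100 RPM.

r = 38.6 / 2 = 19.3 cm
Current RCF = 1.118 × 10⁻⁵ × 19.3 × (6200)² = 1.118 × 10⁻⁵ × 19.3 × 38,440,000 ≈ 8,294.4 × g
Target RCF = 8,294.4 + 6,700 = 14,994.4 × g
N² = 14,994.4 / (21.5774 × 10⁻⁵) = 69,491,227
N ≈ √69,491,227 ≈ 8,336.1

8300 RPM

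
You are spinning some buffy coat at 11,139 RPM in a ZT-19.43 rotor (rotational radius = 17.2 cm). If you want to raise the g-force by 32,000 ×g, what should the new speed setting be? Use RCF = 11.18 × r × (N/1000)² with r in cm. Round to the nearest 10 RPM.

≈ 17040 RPM

Current RCF = 11.18 × 17.2 × (11.139)² = 11.18 × 17.2 × 124.077321 ≈ 23,859.6 × g
Target RCF = 23,859.6 + 32,000 = 55,859.6 × g
(N/1000)² = 55,859.6 / 192.296 = 290.4876
N = 1000 × √290.4876 ≈ 17,043.7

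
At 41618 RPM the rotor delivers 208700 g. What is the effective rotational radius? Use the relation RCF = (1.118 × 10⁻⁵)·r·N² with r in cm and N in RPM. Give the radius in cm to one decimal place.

r ≈ 10.8 cm

208700 = 1.118 × 10⁻⁵ × r × (41618)²
r = 208700 / (1.118 × 10⁻⁵ × 1,732,057,924) = 208700 / 19364.41 ≈ 10.778 cm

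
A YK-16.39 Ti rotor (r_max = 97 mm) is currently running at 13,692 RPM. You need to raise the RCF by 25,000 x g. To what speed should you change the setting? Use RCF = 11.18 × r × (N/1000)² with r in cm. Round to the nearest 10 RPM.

r = 97 mm = 9.7 cm
Current RCF = 11.18 × 9.7 × (13.692)² = 11.18 × 9.7 × 187.470864 ≈ 20,330.5 × g
Target RCF = 20,330.5 + 25,000 = 45,330.5 × g
(N/1000)² = 45,330.5 / 108.446 = 418.0007
N = 1000 × √418.0007 ≈ 20,445.1

≈ 20450 RPM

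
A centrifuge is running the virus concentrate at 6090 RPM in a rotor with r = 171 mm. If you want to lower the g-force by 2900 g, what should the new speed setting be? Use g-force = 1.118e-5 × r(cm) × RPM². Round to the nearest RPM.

N₂ ≈ 4682 RPM

r = 171 mm = 17.1 cm
Current RCF = 1.118 × 10⁻⁵ × 17.1 × (6090)² = 1.118 × 10⁻⁵ × 17.1 × 37,088,100 ≈ 7,090.4 × g
Target RCF = 7,090.4 − 2,900 = 4,190.4 × g
N² = 4,190.4 / (19.1178 × 10⁻⁵) = 21,918,840
N ≈ √21,918,840 ≈ 4,681.8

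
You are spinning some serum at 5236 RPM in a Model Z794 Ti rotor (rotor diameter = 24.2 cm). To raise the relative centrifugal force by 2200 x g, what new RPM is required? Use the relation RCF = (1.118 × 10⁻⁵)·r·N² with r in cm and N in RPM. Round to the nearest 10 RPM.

≈ 6610 RPM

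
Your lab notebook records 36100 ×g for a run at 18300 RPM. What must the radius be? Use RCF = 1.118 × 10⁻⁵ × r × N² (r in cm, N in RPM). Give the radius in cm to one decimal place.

r ≈ 9.6 cm

36100 = 1.118 × 10⁻⁵ × r × (18300)²
r = 36100 / (1.118 × 10⁻⁵ × 334,890,000) = 36100 / 3744.07 ≈ 9.642 cm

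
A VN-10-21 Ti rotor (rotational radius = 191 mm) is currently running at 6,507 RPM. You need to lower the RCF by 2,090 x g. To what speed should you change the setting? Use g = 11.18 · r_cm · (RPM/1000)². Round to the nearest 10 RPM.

≈ 5710 RPM

r = 191 mm = 19.1 cm
Current RCF = 11.18 × 19.1 × (6.507)² = 11.18 × 19.1 × 42.341049 ≈ 9,041.4 × g
Target RCF = 9,041.4 − 2,090 = 6,951.4 × g
(N/1000)² = 6,951.4 / 213.538 = 32.55346
N = 1000 × √32.55346 ≈ 5,705.6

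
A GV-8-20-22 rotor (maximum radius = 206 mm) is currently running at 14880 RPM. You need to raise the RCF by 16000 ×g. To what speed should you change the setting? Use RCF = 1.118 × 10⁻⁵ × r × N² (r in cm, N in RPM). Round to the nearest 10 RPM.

r = 206 mm = 20.6 cm
Current RCF = 1.118 × 10⁻⁵ × 20.6 × (14880)² = 1.118 × 10⁻⁵ × 20.6 × 221,414,400 ≈ 50,993.5 × g
Target RCF = 50,993.5 + 16,000 = 66,993.5 × g
N² = 66,993.5 / (23.0308 × 10⁻⁵) = 290,886,552
N ≈ √290,886,552 ≈ 17,055.4

≈ 17060 RPM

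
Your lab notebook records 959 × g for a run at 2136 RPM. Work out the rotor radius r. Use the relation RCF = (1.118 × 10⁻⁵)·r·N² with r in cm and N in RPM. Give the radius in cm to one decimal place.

959 = 1.118 × 10⁻⁵ × r × (2136)²
r = 959 / (1.118 × 10⁻⁵ × 4,562,496) = 959 / 51.00871 ≈ 18.801 cm

r ≈ 18.8 cm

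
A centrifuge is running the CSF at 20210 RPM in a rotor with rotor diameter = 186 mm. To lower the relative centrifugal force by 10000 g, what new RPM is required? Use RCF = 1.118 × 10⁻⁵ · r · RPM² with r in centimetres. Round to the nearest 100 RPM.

r = 186 mm / 2 = 93 mm = 9.3 cm
Current RCF = 1.118 × 10⁻⁵ × 9.3 × (20210)² = 1.118 × 10⁻⁵ × 9.3 × 408,444,100 ≈ 42,467.6 × g
Target RCF = 42,467.6 − 10,000 = 32,467.6 × g
N² = 32,467.6 / (10.3974 × 10⁻⁵) = 312,266,528
N ≈ √312,266,528 ≈ 17,671.1

≈ 17700 RPM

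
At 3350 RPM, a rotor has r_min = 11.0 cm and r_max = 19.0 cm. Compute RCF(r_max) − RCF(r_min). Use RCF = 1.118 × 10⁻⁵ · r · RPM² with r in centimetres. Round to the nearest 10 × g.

1000 g

RCF_max = 1.118 × 10⁻⁵ × 19 × (3350)² = 1.118 × 10⁻⁵ × 19 × 11,222,500 ≈ 2,383.9 × g
RCF_min = 1.118 × 10⁻⁵ × 11 × (3350)² = 1.118 × 10⁻⁵ × 11 × 11,222,500 ≈ 1,380.1 × g
ΔRCF = 2,383.9 − 1,380.1 = 1,003.8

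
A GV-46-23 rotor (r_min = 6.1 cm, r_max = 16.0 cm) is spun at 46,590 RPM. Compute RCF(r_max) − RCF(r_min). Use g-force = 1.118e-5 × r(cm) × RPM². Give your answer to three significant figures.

240000 ×g

RCF_max = 1.118 × 10⁻⁵ × 16 × (46590)² = 1.118 × 10⁻⁵ × 16 × 2,170,628,100 ≈ 388,282 × g
RCF_min = 1.118 × 10⁻⁵ × 6.1 × (46590)² = 1.118 × 10⁻⁵ × 6.1 × 2,170,628,100 ≈ 148,032.5 × g
ΔRCF = 388,282 − 148,032.5 = 240,249.5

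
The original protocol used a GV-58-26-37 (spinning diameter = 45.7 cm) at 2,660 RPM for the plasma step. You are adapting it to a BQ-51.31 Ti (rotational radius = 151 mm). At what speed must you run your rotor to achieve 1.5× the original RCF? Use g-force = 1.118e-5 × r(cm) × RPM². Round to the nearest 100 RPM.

≈ 4000 RPM

Original rotor: r = 45.7 / 2 = 22.85 cm
RCF_original = 1.118 × 10⁻⁵ × 22.85 × (2660)² = 1.118 × 10⁻⁵ × 22.85 × 7,075,600 ≈ 1,807.6 × g
Target RCF = 1.5 × 1,807.6 ≈ 2,711.4 × g
Your rotor: r = 151 mm = 15.1 cm
2,711.4 = 1.118 × 10⁻⁵ × 15.1 × N²
N² = 2,711.4 / (16.8818 × 10⁻⁵) = 16,061,084
N ≈ √16,061,084 ≈ 4,007.6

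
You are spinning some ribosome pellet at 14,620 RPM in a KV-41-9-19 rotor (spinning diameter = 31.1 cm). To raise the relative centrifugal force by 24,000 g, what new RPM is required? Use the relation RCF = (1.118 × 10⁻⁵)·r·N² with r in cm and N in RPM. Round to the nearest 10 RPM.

r = 31.1 / 2 = 15.55 cm
Current RCF = 1.118 × 10⁻⁵ × 15.55 × (14620)² = 1.118 × 10⁻⁵ × 15.55 × 213,744,400 ≈ 37,159.3 × g
Target RCF = 37,159.3 + 24,000 = 61,159.3 × g
N² = 61,159.3 / (17.3849 × 10⁻⁵) = 351,795,524
N ≈ √351,795,524 ≈ 18,756.2

18760 RPM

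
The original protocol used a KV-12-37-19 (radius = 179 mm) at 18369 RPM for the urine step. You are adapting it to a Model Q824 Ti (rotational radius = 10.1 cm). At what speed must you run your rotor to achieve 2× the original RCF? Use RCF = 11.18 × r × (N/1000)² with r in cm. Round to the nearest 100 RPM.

≈ 34600 RPM

Original rotor: r = 179 mm = 17.9 cm
RCF_original = 11.18 × 17.9 × (18.369)² = 11.18 × 17.9 × 337.420161 ≈ 67,525.2 × g
Target RCF = 2 × 67,525.2 ≈ 135,050.4 × g
135,050.4 = 11.18 × 10.1 × (N/1000)²
(N/1000)² = 135,050.4 / 112.918 = 1196.004
N = 1000 × √1196.004 ≈ 34,583.3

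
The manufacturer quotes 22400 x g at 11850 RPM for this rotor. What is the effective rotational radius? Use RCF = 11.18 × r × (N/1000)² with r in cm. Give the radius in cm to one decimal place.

22400 = 11.18 × r × (11.85)²
r = 22400 / (11.18 × 140.4225) = 22400 / 1569.924 ≈ 14.268 cm

14.3 cm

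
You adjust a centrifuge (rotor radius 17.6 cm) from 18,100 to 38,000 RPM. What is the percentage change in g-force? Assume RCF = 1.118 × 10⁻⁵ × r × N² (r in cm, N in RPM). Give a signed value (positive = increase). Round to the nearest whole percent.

+341%

RCF ∝ N², so the ratio is (38000/18100)² = (2.099448)² = 4.4077.
Change = 4.4077 − 1 = +3.4077 → +340.8%.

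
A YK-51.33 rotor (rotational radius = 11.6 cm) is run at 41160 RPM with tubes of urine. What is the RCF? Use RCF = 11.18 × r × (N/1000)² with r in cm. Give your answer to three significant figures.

RCF = 11.18 × r × (N/1000)²
RCF = 11.18 × 11.6 × (41.16)² = 11.18 × 11.6 × 1,694.1456 ≈ 219,710.4 × g

220000 × g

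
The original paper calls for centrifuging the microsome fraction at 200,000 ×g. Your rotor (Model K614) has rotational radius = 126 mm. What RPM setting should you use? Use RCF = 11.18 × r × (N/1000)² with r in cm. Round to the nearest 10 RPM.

N ≈ 37680 RPM

r = 126 mm = 12.6 cm
RCF = 11.18 × r × (N/1000)²
200,000 = 11.18 × 12.6 × (N/1000)²
(N/1000)² = 200,000 / 140.868 = 1419.769
N = 1000 × √1419.769 ≈ 37,679.8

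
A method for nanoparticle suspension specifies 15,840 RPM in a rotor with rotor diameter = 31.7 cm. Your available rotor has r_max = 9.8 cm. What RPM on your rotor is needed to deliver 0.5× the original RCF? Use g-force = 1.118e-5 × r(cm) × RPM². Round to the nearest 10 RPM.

14240 RPM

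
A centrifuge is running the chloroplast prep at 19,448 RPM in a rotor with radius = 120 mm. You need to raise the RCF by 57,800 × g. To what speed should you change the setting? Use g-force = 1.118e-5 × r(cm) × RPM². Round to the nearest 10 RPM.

r = 120 mm = 12.0 cm
Current RCF = 1.118 × 10⁻⁵ × 12 × (19448)² = 1.118 × 10⁻⁵ × 12 × 378,224,704 ≈ 50,742.6 × g
Target RCF = 50,742.6 + 57,800 = 108,542.6 × g
N² = 108,542.6 / (13.416 × 10⁻⁵) = 809,053,369
N ≈ √809,053,369 ≈ 28,443.9

N₂ ≈ 28440 RPM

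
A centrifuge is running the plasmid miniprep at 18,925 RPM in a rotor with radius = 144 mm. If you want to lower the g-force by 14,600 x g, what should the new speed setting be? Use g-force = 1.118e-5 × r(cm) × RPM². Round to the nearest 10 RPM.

≈ 16350 RPM

r = 144 mm = 14.4 cm
Current RCF = 1.118 × 10⁻⁵ × 14.4 × (18925)² = 1.118 × 10⁻⁵ × 14.4 × 358,155,625 ≈ 57,660.2 × g
Target RCF = 57,660.2 − 14,600 = 43,060.2 × g
N² = 43,060.2 / (16.0992 × 10⁻⁵) = 267,467,949
N ≈ √267,467,949 ≈ 16,354.4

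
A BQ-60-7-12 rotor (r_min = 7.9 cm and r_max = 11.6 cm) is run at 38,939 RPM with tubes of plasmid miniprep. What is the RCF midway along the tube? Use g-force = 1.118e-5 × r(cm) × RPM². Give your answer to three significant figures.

r_avg = (7.9 + 11.6) / 2 = 9.75 cm
RCF = 1.118 × 10⁻⁵ × 9.75 × (38939)² = 1.118 × 10⁻⁵ × 9.75 × 1,516,245,721 ≈ 165,278.4 × g

RCF ≈ 165000 × g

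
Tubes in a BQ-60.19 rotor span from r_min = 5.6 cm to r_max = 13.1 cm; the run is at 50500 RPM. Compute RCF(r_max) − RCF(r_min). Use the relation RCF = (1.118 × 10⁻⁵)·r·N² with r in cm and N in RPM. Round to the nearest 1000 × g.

RCF_max = 1.118 × 10⁻⁵ × 13.1 × (50500)² = 1.118 × 10⁻⁵ × 13.1 × 2,550,250,000 ≈ 373,504.5 × g
RCF_min = 1.118 × 10⁻⁵ × 5.6 × (50500)² = 1.118 × 10⁻⁵ × 5.6 × 2,550,250,000 ≈ 159,666.1 × g
ΔRCF = 373,504.5 − 159,666.1 = 213,838.4

ΔRCF ≈ 214000 ×g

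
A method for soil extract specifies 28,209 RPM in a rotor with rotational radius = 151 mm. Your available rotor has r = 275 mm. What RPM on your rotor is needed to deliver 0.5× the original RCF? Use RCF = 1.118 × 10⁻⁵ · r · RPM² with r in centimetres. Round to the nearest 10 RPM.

Original rotor: r = 151 mm = 15.1 cm
RCF_original = 1.118 × 10⁻⁵ × 15.1 × (28209)² = 1.118 × 10⁻⁵ × 15.1 × 795,747,681 ≈ 134,336.5 × g
Target RCF = 0.5 × 134,336.5 ≈ 67,168.2 × g
Your rotor: r = 275 mm = 27.5 cm
67,168.2 = 1.118 × 10⁻⁵ × 27.5 × N²
N² = 67,168.2 / (30.745 × 10⁻⁵) = 218,468,694
N ≈ √218,468,694 ≈ 14,780.7

14780 RPM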